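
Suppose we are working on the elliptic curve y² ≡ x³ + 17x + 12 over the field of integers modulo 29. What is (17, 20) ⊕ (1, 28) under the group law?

(4, 17)

(17, 20) + (1, 28). λ = (28 - 20)/(1 - 17) ≡ 8/13 mod 29. 13⁻¹ ≡ 9 (mod 29) since 13·9 = 117 ≡ 1, so λ ≡ 14.
  x = λ² - 17 - 1 = 196 - 18 ≡ 4; y = λ·(17 - 4) - 20 ≡ 17. → (4, 17)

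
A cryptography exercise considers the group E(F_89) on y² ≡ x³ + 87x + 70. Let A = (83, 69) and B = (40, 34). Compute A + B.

(16, 29)

(83, 69) + (40, 34). λ = (34 - 69)/(40 - 83) ≡ 54/46 mod 89. 46⁻¹ ≡ 60 (mod 89), so λ ≡ 36.
  x = λ² - 83 - 40 = 1296 - 123 ≡ 16; y = λ·(83 - 16) - 69 ≡ 29. → (16, 29)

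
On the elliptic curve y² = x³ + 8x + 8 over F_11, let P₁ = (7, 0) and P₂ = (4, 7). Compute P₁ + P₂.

(3, 9)

(7, 0) + (4, 7). λ = (7 - 0)/(4 - 7) ≡ 7/8 mod 11. 8⁻¹ ≡ 7 (mod 11), so λ ≡ 5.
  x = λ² - 7 - 4 = 25 - 11 ≡ 3; y = λ·(7 - 3) - 0 ≡ 9. → (3, 9)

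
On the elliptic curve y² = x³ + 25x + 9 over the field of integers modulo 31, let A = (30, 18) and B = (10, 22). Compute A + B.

(30, 18) + (10, 22). λ = (22 - 18)/(10 - 30) ≡ 4/11 mod 31. 11⁻¹ ≡ 17 (mod 31) since 11·17 = 187 ≡ 1, so λ ≡ 6.
  x = λ² - 30 - 10 = 36 - 40 ≡ 27; y = λ·(30 - 27) - 18 ≡ 0. → (27, 0)

(27, 0)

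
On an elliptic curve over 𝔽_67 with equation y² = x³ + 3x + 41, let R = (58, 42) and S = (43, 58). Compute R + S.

(58, 42) + (43, 58). λ = (58 - 42)/(43 - 58) ≡ 16/52 mod 67. 52⁻¹ ≡ 58 (mod 67), so λ ≡ 57.
  x = λ² - 58 - 43 = 3249 - 101 ≡ 66; y = λ·(58 - 66) - 42 ≡ 38. → (66, 38)

(66, 38)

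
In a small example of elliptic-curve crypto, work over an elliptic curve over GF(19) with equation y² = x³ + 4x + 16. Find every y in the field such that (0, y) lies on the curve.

x³ + 4x + 16 = 16 ≡ 16 (mod 19).
Square roots of 16 mod 19: 4 and 15 (since 4² = 16 ≡ 16).

4, 15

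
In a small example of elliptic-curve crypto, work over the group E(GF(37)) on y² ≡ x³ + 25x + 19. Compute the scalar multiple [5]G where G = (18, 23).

Repeated addition: build up to 5G.
2G: tangent at (18, 23): λ = (3·18² + 25)/(2·23) ≡ 35/9. 9⁻¹ ≡ 33 (mod 37), so λ ≡ 35·33 ≡ 8.
  x = λ² - 18 - 18 = 64 - 36 ≡ 28; y = λ·(18 - 28) - 23 ≡ 8. → (28, 8)
3G: (28, 8) + (18, 23). λ = (23 - 8)/(18 - 28) ≡ 15/27 mod 37. 27⁻¹ ≡ 11 (mod 37) since 27·11 = 297 ≡ 1, so λ ≡ 17.
  x = λ² - 28 - 18 = 289 - 46 ≡ 21; y = λ·(28 - 21) - 8 ≡ 0. → (21, 0)
4G: (21, 0) + (18, 23). λ = (23 - 0)/(18 - 21) ≡ 23/34 mod 37. 34⁻¹ ≡ 12 (mod 37), so λ ≡ 17.
  x = λ² - 21 - 18 = 289 - 39 ≡ 28; y = λ·(21 - 28) - 0 ≡ 29. → (28, 29)
5G: (28, 29) + (18, 23). λ = (23 - 29)/(18 - 28) ≡ 31/27 mod 37. 27⁻¹ ≡ 11 (mod 37) since 27·11 = 297 ≡ 1, so λ ≡ 8.
  x = λ² - 28 - 18 = 64 - 46 ≡ 18; y = λ·(28 - 18) - 29 ≡ 14. → (18, 14)

(18, 14)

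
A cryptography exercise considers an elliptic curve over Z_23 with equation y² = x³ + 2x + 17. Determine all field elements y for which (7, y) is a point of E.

x³ + 2x + 17 = 374 ≡ 6 (mod 23).
Square roots of 6 mod 23: 11 and 12 (since 11² = 121 ≡ 6).

11, 12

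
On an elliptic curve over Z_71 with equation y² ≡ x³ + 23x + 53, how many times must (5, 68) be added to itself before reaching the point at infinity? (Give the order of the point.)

2P: tangent at (5, 68): λ = (3·5² + 23)/(2·68) ≡ 27/65. 65⁻¹ ≡ 59 (mod 71), so λ ≡ 27·59 ≡ 31.
  x = λ² - 5 - 5 = 961 - 10 ≡ 28; y = λ·(5 - 28) - 68 ≡ 0. → (28, 0)
3P: (28, 0) + (5, 68). λ = (68 - 0)/(5 - 28) ≡ 68/48 mod 71. 48⁻¹ ≡ 37 (mod 71), so λ ≡ 31.
  x = λ² - 28 - 5 = 961 - 33 ≡ 5; y = λ·(28 - 5) - 0 ≡ 3. → (5, 3)
4P: (5, 3) + (5, 68): same x and y₁ ≡ -y₂, so the sum is the point at infinity.
4P = the point at infinity, so the order is 4.

4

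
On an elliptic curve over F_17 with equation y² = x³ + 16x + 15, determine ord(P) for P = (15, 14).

2P: tangent at (15, 14): λ = (3·15² + 16)/(2·14) ≡ 11/11. 11⁻¹ ≡ 14 (mod 17), so λ ≡ 11·14 ≡ 1.
  x = λ² - 15 - 15 = 1 - 30 ≡ 5; y = λ·(15 - 5) - 14 ≡ 13. → (5, 13)
3P: (5, 13) + (15, 14). λ = (14 - 13)/(15 - 5) ≡ 1/10 mod 17. 10⁻¹ ≡ 12 (mod 17) since 10·12 = 120 ≡ 1, so λ ≡ 12.
  x = λ² - 5 - 15 = 144 - 20 ≡ 5; y = λ·(5 - 5) - 13 ≡ 4. → (5, 4)
4P: (5, 4) + (15, 14). λ = (14 - 4)/(15 - 5) ≡ 10/10 mod 17. 10⁻¹ ≡ 12 (mod 17), so λ ≡ 1.
  x = λ² - 5 - 15 = 1 - 20 ≡ 15; y = λ·(5 - 15) - 4 ≡ 3. → (15, 3)
5P: (15, 3) + (15, 14): same x and y₁ ≡ -y₂, so the sum is 𝒪.
5P = 𝒪, so the order is 5.

5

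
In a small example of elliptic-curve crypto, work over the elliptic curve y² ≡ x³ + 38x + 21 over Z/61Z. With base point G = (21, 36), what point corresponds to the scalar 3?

Repeated addition: build up to 3G.
2G: tangent at (21, 36): λ = (3·21² + 38)/(2·36) ≡ 19/11. 11⁻¹ ≡ 50 (mod 61) since 11·50 = 550 ≡ 1, so λ ≡ 19·50 ≡ 35.
  x = λ² - 21 - 21 = 1225 - 42 ≡ 24; y = λ·(21 - 24) - 36 ≡ 42. → (24, 42)
3G: (24, 42) + (21, 36). λ = (36 - 42)/(21 - 24) ≡ 55/58 mod 61. 58⁻¹ ≡ 20 (mod 61), so λ ≡ 2.
  x = λ² - 24 - 21 = 4 - 45 ≡ 20; y = λ·(24 - 20) - 42 ≡ 27. → (20, 27)

(20, 27)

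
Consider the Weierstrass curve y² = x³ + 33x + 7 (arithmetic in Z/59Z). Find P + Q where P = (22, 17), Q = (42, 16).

(4, 47)

(22, 17) + (42, 16). λ = (16 - 17)/(42 - 22) ≡ 58/20 mod 59. 20⁻¹ ≡ 3 (mod 59) since 20·3 = 60 ≡ 1, so λ ≡ 56.
  x = λ² - 22 - 42 = 3136 - 64 ≡ 4; y = λ·(22 - 4) - 17 ≡ 47. → (4, 47)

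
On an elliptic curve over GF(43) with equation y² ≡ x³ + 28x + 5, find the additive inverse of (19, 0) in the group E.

(19, 0)

-(19, 0) = (19, -0 mod 43) = (19, 0).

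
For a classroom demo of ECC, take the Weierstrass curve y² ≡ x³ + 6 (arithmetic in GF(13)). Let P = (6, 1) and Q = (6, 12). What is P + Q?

O

The two points share x = 6 and their y-coordinates satisfy 1 + 12 ≡ 0 (mod 13), so they are inverses. Their sum is 𝒪.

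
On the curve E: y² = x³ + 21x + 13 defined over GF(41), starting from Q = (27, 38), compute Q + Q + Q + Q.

Repeated addition: build up to 4Q.
2Q: tangent at (27, 38): λ = (3·27² + 21)/(2·38) ≡ 35/35. 35⁻¹ ≡ 34 (mod 41), so λ ≡ 35·34 ≡ 1.
  x = λ² - 27 - 27 = 1 - 54 ≡ 29; y = λ·(27 - 29) - 38 ≡ 1. → (29, 1)
3Q: (29, 1) + (27, 38). λ = (38 - 1)/(27 - 29) ≡ 37/39 mod 41. 39⁻¹ ≡ 20 (mod 41), so λ ≡ 2.
  x = λ² - 29 - 27 = 4 - 56 ≡ 30; y = λ·(29 - 30) - 1 ≡ 38. → (30, 38)
4Q: (30, 38) + (27, 38). λ = (38 - 38)/(27 - 30) ≡ 0/38 mod 41. 38⁻¹ ≡ 27 (mod 41) since 38·27 = 1026 ≡ 1, so λ ≡ 0.
  x = λ² - 30 - 27 = 0 - 57 ≡ 25; y = λ·(30 - 25) - 38 ≡ 3. → (25, 3)

(25, 3)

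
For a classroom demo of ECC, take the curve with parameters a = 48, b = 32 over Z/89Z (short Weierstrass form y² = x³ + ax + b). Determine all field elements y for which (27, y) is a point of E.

x³ + 48x + 32 = 21011 ≡ 7 (mod 89).
7 is a non-residue mod 89; no y exists.

none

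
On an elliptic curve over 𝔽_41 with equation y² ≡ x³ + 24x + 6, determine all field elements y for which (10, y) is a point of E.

x³ + 24x + 6 = 1246 ≡ 16 (mod 41).
Square roots of 16 mod 41: 4 and 37 (since 4² = 16 ≡ 16).

4, 37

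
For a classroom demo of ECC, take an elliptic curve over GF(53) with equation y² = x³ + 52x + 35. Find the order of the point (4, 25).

10

2P: tangent at (4, 25): λ = (3·4² + 52)/(2·25) ≡ 47/50. 50⁻¹ ≡ 35 (mod 53) since 50·35 = 1750 ≡ 1, so λ ≡ 47·35 ≡ 2.
  x = λ² - 4 - 4 = 4 - 8 ≡ 49; y = λ·(4 - 49) - 25 ≡ 44. → (49, 44)
3P: (49, 44) + (4, 25). λ = (25 - 44)/(4 - 49) ≡ 34/8 mod 53. 8⁻¹ ≡ 20 (mod 53), so λ ≡ 44.
  x = λ² - 49 - 4 = 1936 - 53 ≡ 28; y = λ·(49 - 28) - 44 ≡ 32. → (28, 32)
4P: (28, 32) + (4, 25). λ = (25 - 32)/(4 - 28) ≡ 46/29 mod 53. 29⁻¹ ≡ 11 (mod 53), so λ ≡ 29.
  x = λ² - 28 - 4 = 841 - 32 ≡ 14; y = λ·(28 - 14) - 32 ≡ 3. → (14, 3)
5P: (14, 3) + (4, 25). λ = (25 - 3)/(4 - 14) ≡ 22/43 mod 53. 43⁻¹ ≡ 37 (mod 53), so λ ≡ 19.
  x = λ² - 14 - 4 = 361 - 18 ≡ 25; y = λ·(14 - 25) - 3 ≡ 0. → (25, 0)
6P: (25, 0) + (4, 25). λ = (25 - 0)/(4 - 25) ≡ 25/32 mod 53. 32⁻¹ ≡ 5 (mod 53), so λ ≡ 19.
  x = λ² - 25 - 4 = 361 - 29 ≡ 14; y = λ·(25 - 14) - 0 ≡ 50. → (14, 50)
7P: (14, 50) + (4, 25). λ = (25 - 50)/(4 - 14) ≡ 28/43 mod 53. 43⁻¹ ≡ 37 (mod 53), so λ ≡ 29.
  x = λ² - 14 - 4 = 841 - 18 ≡ 28; y = λ·(14 - 28) - 50 ≡ 21. → (28, 21)
8P: (28, 21) + (4, 25). λ = (25 - 21)/(4 - 28) ≡ 4/29 mod 53. 29⁻¹ ≡ 11 (mod 53) since 29·11 = 319 ≡ 1, so λ ≡ 44.
  x = λ² - 28 - 4 = 1936 - 32 ≡ 49; y = λ·(28 - 49) - 21 ≡ 9. → (49, 9)
9P: (49, 9) + (4, 25). λ = (25 - 9)/(4 - 49) ≡ 16/8 mod 53. 8⁻¹ ≡ 20 (mod 53) since 8·20 = 160 ≡ 1, so λ ≡ 2.
  x = λ² - 49 - 4 = 4 - 53 ≡ 4; y = λ·(49 - 4) - 9 ≡ 28. → (4, 28)
10P: (4, 28) + (4, 25): same x and y₁ ≡ -y₂, so the sum is O.
10P = O, so the order is 10.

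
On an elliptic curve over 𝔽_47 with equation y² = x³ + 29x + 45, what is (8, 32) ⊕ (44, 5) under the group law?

(22, 2)

(8, 32) + (44, 5). λ = (5 - 32)/(44 - 8) ≡ 20/36 mod 47. 36⁻¹ ≡ 17 (mod 47), so λ ≡ 11.
  x = λ² - 8 - 44 = 121 - 52 ≡ 22; y = λ·(8 - 22) - 32 ≡ 2. → (22, 2)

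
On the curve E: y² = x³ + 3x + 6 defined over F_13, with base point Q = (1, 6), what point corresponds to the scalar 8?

(5, 9)

Double-and-add on 8 = (1000)₂. Start with Q = (1, 6) for the leading 1-bit.
double: tangent at (1, 6): λ = (3·1² + 3)/(2·6) ≡ 6/12. 12⁻¹ ≡ 12 (mod 13), so λ ≡ 6·12 ≡ 7.
  x = λ² - 1 - 1 = 49 - 2 ≡ 8; y = λ·(1 - 8) - 6 ≡ 10. → (8, 10)
double: tangent at (8, 10): λ = (3·8² + 3)/(2·10) ≡ 0/7. 7⁻¹ ≡ 2 (mod 13) since 7·2 = 14 ≡ 1, so λ ≡ 0·2 ≡ 0.
  x = λ² - 8 - 8 = 0 - 16 ≡ 10; y = λ·(8 - 10) - 10 ≡ 3. → (10, 3)
double: tangent at (10, 3): λ = (3·10² + 3)/(2·3) ≡ 4/6. 6⁻¹ ≡ 11 (mod 13), so λ ≡ 4·11 ≡ 5.
  x = λ² - 10 - 10 = 25 - 20 ≡ 5; y = λ·(10 - 5) - 3 ≡ 9. → (5, 9)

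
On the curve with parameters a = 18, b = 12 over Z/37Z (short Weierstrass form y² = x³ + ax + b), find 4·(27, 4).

Write Q = (27, 4).
Double-and-add on 4 = (100)₂. Start with Q = (27, 4) for the leading 1-bit.
double: tangent at (27, 4): λ = (3·27² + 18)/(2·4) ≡ 22/8. 8⁻¹ ≡ 14 (mod 37) since 8·14 = 112 ≡ 1, so λ ≡ 22·14 ≡ 12.
  x = λ² - 27 - 27 = 144 - 54 ≡ 16; y = λ·(27 - 16) - 4 ≡ 17. → (16, 17)
double: tangent at (16, 17): λ = (3·16² + 18)/(2·17) ≡ 9/34. 34⁻¹ ≡ 12 (mod 37) since 34·12 = 408 ≡ 1, so λ ≡ 9·12 ≡ 34.
  x = λ² - 16 - 16 = 1156 - 32 ≡ 14; y = λ·(16 - 14) - 17 ≡ 14. → (14, 14)

(14, 14)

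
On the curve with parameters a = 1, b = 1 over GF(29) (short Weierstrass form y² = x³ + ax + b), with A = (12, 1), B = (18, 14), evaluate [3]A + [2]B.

First 3A:
Repeated addition: build up to 3A.
2A: tangent at (12, 1): λ = (3·12² + 1)/(2·1) ≡ 27/2. 2⁻¹ ≡ 15 (mod 29) since 2·15 = 30 ≡ 1, so λ ≡ 27·15 ≡ 28.
  x = λ² - 12 - 12 = 784 - 24 ≡ 6; y = λ·(12 - 6) - 1 ≡ 22. → (6, 22)
3A: (6, 22) + (12, 1). λ = (1 - 22)/(12 - 6) ≡ 8/6 mod 29. 6⁻¹ ≡ 5 (mod 29) since 6·5 = 30 ≡ 1, so λ ≡ 11.
  x = λ² - 6 - 12 = 121 - 18 ≡ 16; y = λ·(6 - 16) - 22 ≡ 13. → (16, 13)
3A = (16, 13).
Next 2B:
Repeated addition: build up to 2B.
2B: tangent at (18, 14): λ = (3·18² + 1)/(2·14) ≡ 16/28. 28⁻¹ ≡ 28 (mod 29), so λ ≡ 16·28 ≡ 13.
  x = λ² - 18 - 18 = 169 - 36 ≡ 17; y = λ·(18 - 17) - 14 ≡ 28. → (17, 28)
2B = (17, 28).
Finally 3A + 2B:
(16, 13) + (17, 28). λ = (28 - 13)/(17 - 16) ≡ 15/1 mod 29. 1⁻¹ ≡ 1 (mod 29), so λ ≡ 15.
  x = λ² - 16 - 17 = 225 - 33 ≡ 18; y = λ·(16 - 18) - 13 ≡ 15. → (18, 15)

(18, 15)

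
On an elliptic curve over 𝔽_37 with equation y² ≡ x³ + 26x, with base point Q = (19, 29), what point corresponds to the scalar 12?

Double-and-add on 12 = (1100)₂. Start with Q = (19, 29) for the leading 1-bit.
double: tangent at (19, 29): λ = (3·19² + 26)/(2·29) ≡ 36/21. 21⁻¹ ≡ 30 (mod 37), so λ ≡ 36·30 ≡ 7.
  x = λ² - 19 - 19 = 49 - 38 ≡ 11; y = λ·(19 - 11) - 29 ≡ 27. → (11, 27)
add Q: (11, 27) + (19, 29). λ = (29 - 27)/(19 - 11) ≡ 2/8 mod 37. 8⁻¹ ≡ 14 (mod 37), so λ ≡ 28.
  x = λ² - 11 - 19 = 784 - 30 ≡ 14; y = λ·(11 - 14) - 27 ≡ 0. → (14, 0)
double: (14, 0) + (14, 0): same x and y₁ ≡ -y₂, so the sum is O.
double: O + O = O (identity).

O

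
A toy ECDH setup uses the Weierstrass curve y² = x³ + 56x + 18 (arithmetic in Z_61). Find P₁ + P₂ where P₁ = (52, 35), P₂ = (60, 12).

(44, 3)

(52, 35) + (60, 12). λ = (12 - 35)/(60 - 52) ≡ 38/8 mod 61. 8⁻¹ ≡ 23 (mod 61) since 8·23 = 184 ≡ 1, so λ ≡ 20.
  x = λ² - 52 - 60 = 400 - 112 ≡ 44; y = λ·(52 - 44) - 35 ≡ 3. → (44, 3)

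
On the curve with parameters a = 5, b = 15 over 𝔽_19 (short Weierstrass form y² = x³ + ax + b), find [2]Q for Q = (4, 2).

tangent at (4, 2): λ = (3·4² + 5)/(2·2) ≡ 15/4. 4⁻¹ ≡ 5 (mod 19), so λ ≡ 15·5 ≡ 18.
  x = λ² - 4 - 4 = 324 - 8 ≡ 12; y = λ·(4 - 12) - 2 ≡ 6. → (12, 6)

(12, 6)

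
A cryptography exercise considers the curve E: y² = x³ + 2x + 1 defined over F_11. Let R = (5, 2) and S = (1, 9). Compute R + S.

(5, 2) + (1, 9). λ = (9 - 2)/(1 - 5) ≡ 7/7 mod 11. 7⁻¹ ≡ 8 (mod 11), so λ ≡ 1.
  x = λ² - 5 - 1 = 1 - 6 ≡ 6; y = λ·(5 - 6) - 2 ≡ 8. → (6, 8)

(6, 8)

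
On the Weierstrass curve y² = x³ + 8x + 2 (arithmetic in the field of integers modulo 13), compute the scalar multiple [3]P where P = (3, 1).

(11, 11)

Repeated addition: build up to 3P.
2P: tangent at (3, 1): λ = (3·3² + 8)/(2·1) ≡ 9/2. 2⁻¹ ≡ 7 (mod 13), so λ ≡ 9·7 ≡ 11.
  x = λ² - 3 - 3 = 121 - 6 ≡ 11; y = λ·(3 - 11) - 1 ≡ 2. → (11, 2)
3P: (11, 2) + (3, 1). λ = (1 - 2)/(3 - 11) ≡ 12/5 mod 13. 5⁻¹ ≡ 8 (mod 13) since 5·8 = 40 ≡ 1, so λ ≡ 5.
  x = λ² - 11 - 3 = 25 - 14 ≡ 11; y = λ·(11 - 11) - 2 ≡ 11. → (11, 11)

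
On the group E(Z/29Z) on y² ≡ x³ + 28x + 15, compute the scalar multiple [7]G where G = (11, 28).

Double-and-add on 7 = (111)₂. Start with G = (11, 28) for the leading 1-bit.
double: tangent at (11, 28): λ = (3·11² + 28)/(2·28) ≡ 14/27. 27⁻¹ ≡ 14 (mod 29), so λ ≡ 14·14 ≡ 22.
  x = λ² - 11 - 11 = 484 - 22 ≡ 27; y = λ·(11 - 27) - 28 ≡ 26. → (27, 26)
add G: (27, 26) + (11, 28). λ = (28 - 26)/(11 - 27) ≡ 2/13 mod 29. 13⁻¹ ≡ 9 (mod 29), so λ ≡ 18.
  x = λ² - 27 - 11 = 324 - 38 ≡ 25; y = λ·(27 - 25) - 26 ≡ 10. → (25, 10)
double: tangent at (25, 10): λ = (3·25² + 28)/(2·10) ≡ 18/20. 20⁻¹ ≡ 16 (mod 29), so λ ≡ 18·16 ≡ 27.
  x = λ² - 25 - 25 = 729 - 50 ≡ 12; y = λ·(25 - 12) - 10 ≡ 22. → (12, 22)
add G: (12, 22) + (11, 28). λ = (28 - 22)/(11 - 12) ≡ 6/28 mod 29. 28⁻¹ ≡ 28 (mod 29) since 28·28 = 784 ≡ 1, so λ ≡ 23.
  x = λ² - 12 - 11 = 529 - 23 ≡ 13; y = λ·(12 - 13) - 22 ≡ 13. → (13, 13)

(13, 13)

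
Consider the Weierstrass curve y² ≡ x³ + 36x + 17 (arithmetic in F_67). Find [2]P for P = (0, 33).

tangent at (0, 33): λ = (3·0² + 36)/(2·33) ≡ 36/66. 66⁻¹ ≡ 66 (mod 67), so λ ≡ 36·66 ≡ 31.
  x = λ² - 0 - 0 = 961 - 0 ≡ 23; y = λ·(0 - 23) - 33 ≡ 58. → (23, 58)

(23, 58)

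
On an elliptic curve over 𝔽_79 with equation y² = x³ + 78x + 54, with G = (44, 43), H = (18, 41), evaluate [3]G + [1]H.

First 3G:
Repeated addition: build up to 3G.
2G: tangent at (44, 43): λ = (3·44² + 78)/(2·43) ≡ 40/7. 7⁻¹ ≡ 34 (mod 79), so λ ≡ 40·34 ≡ 17.
  x = λ² - 44 - 44 = 289 - 88 ≡ 43; y = λ·(44 - 43) - 43 ≡ 53. → (43, 53)
3G: (43, 53) + (44, 43). λ = (43 - 53)/(44 - 43) ≡ 69/1 mod 79. 1⁻¹ ≡ 1 (mod 79) since 1·1 = 1 ≡ 1, so λ ≡ 69.
  x = λ² - 43 - 44 = 4761 - 87 ≡ 13; y = λ·(43 - 13) - 53 ≡ 42. → (13, 42)
3G = (13, 42).
Finally 3G + H:
(13, 42) + (18, 41). λ = (41 - 42)/(18 - 13) ≡ 78/5 mod 79. 5⁻¹ ≡ 16 (mod 79), so λ ≡ 63.
  x = λ² - 13 - 18 = 3969 - 31 ≡ 67; y = λ·(13 - 67) - 42 ≡ 32. → (67, 32)

(67, 32)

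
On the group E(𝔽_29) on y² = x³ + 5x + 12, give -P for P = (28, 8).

-(28, 8) = (28, -8 mod 29) = (28, 21).

(28, 21)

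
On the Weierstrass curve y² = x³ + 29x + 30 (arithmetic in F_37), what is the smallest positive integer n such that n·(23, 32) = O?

6

2P: tangent at (23, 32): λ = (3·23² + 29)/(2·32) ≡ 25/27. 27⁻¹ ≡ 11 (mod 37) since 27·11 = 297 ≡ 1, so λ ≡ 25·11 ≡ 16.
  x = λ² - 23 - 23 = 256 - 46 ≡ 25; y = λ·(23 - 25) - 32 ≡ 10. → (25, 10)
3P: (25, 10) + (23, 32). λ = (32 - 10)/(23 - 25) ≡ 22/35 mod 37. 35⁻¹ ≡ 18 (mod 37) since 35·18 = 630 ≡ 1, so λ ≡ 26.
  x = λ² - 25 - 23 = 676 - 48 ≡ 36; y = λ·(25 - 36) - 10 ≡ 0. → (36, 0)
4P: (36, 0) + (23, 32). λ = (32 - 0)/(23 - 36) ≡ 32/24 mod 37. 24⁻¹ ≡ 17 (mod 37) since 24·17 = 408 ≡ 1, so λ ≡ 26.
  x = λ² - 36 - 23 = 676 - 59 ≡ 25; y = λ·(36 - 25) - 0 ≡ 27. → (25, 27)
5P: (25, 27) + (23, 32). λ = (32 - 27)/(23 - 25) ≡ 5/35 mod 37. 35⁻¹ ≡ 18 (mod 37), so λ ≡ 16.
  x = λ² - 25 - 23 = 256 - 48 ≡ 23; y = λ·(25 - 23) - 27 ≡ 5. → (23, 5)
6P: (23, 5) + (23, 32): same x and y₁ ≡ -y₂, so the sum is O.
6P = O, so the order is 6.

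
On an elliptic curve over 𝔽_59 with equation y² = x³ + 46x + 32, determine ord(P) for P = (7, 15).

3

2P: tangent at (7, 15): λ = (3·7² + 46)/(2·15) ≡ 16/30. 30⁻¹ ≡ 2 (mod 59), so λ ≡ 16·2 ≡ 32.
  x = λ² - 7 - 7 = 1024 - 14 ≡ 7; y = λ·(7 - 7) - 15 ≡ 44. → (7, 44)
3P: (7, 44) + (7, 15): same x and y₁ ≡ -y₂, so the sum is O.
3P = O, so the order is 3.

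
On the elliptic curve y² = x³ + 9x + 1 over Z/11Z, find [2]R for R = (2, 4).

tangent at (2, 4): λ = (3·2² + 9)/(2·4) ≡ 10/8. 8⁻¹ ≡ 7 (mod 11), so λ ≡ 10·7 ≡ 4.
  x = λ² - 2 - 2 = 16 - 4 ≡ 1; y = λ·(2 - 1) - 4 ≡ 0. → (1, 0)

(1, 0)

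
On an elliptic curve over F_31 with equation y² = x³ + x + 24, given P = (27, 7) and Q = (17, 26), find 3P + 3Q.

First 3P:
Repeated addition: build up to 3P.
2P: tangent at (27, 7): λ = (3·27² + 1)/(2·7) ≡ 18/14. 14⁻¹ ≡ 20 (mod 31), so λ ≡ 18·20 ≡ 19.
  x = λ² - 27 - 27 = 361 - 54 ≡ 28; y = λ·(27 - 28) - 7 ≡ 5. → (28, 5)
3P: (28, 5) + (27, 7). λ = (7 - 5)/(27 - 28) ≡ 2/30 mod 31. 30⁻¹ ≡ 30 (mod 31), so λ ≡ 29.
  x = λ² - 28 - 27 = 841 - 55 ≡ 11; y = λ·(28 - 11) - 5 ≡ 23. → (11, 23)
3P = (11, 23).
Next 3Q:
Repeated addition: build up to 3Q.
2Q: tangent at (17, 26): λ = (3·17² + 1)/(2·26) ≡ 0/21. 21⁻¹ ≡ 3 (mod 31) since 21·3 = 63 ≡ 1, so λ ≡ 0·3 ≡ 0.
  x = λ² - 17 - 17 = 0 - 34 ≡ 28; y = λ·(17 - 28) - 26 ≡ 5. → (28, 5)
3Q: (28, 5) + (17, 26). λ = (26 - 5)/(17 - 28) ≡ 21/20 mod 31. 20⁻¹ ≡ 14 (mod 31), so λ ≡ 15.
  x = λ² - 28 - 17 = 225 - 45 ≡ 25; y = λ·(28 - 25) - 5 ≡ 9. → (25, 9)
3Q = (25, 9).
Finally 3P + 3Q:
(11, 23) + (25, 9). λ = (9 - 23)/(25 - 11) ≡ 17/14 mod 31. 14⁻¹ ≡ 20 (mod 31), so λ ≡ 30.
  x = λ² - 11 - 25 = 900 - 36 ≡ 27; y = λ·(11 - 27) - 23 ≡ 24. → (27, 24)

(27, 24)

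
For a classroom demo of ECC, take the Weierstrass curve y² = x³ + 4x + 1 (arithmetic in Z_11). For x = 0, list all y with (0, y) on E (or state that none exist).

1, 10

x³ + 4x + 1 = 1 ≡ 1 (mod 11).
Square roots of 1 mod 11: 1 and 10 (since 1² = 1 ≡ 1).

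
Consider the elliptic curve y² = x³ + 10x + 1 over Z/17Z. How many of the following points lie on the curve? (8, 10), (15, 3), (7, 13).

1

(8, 10): 10² ≡ 15, rhs ≡ 15 → on.
(15, 3): 3² ≡ 9, rhs ≡ 7 → off.
(7, 13): 13² ≡ 16, rhs ≡ 6 → off.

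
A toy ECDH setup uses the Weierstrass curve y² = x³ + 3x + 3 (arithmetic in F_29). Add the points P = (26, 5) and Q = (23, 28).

(13, 21)

(26, 5) + (23, 28). λ = (28 - 5)/(23 - 26) ≡ 23/26 mod 29. 26⁻¹ ≡ 19 (mod 29), so λ ≡ 2.
  x = λ² - 26 - 23 = 4 - 49 ≡ 13; y = λ·(26 - 13) - 5 ≡ 21. → (13, 21)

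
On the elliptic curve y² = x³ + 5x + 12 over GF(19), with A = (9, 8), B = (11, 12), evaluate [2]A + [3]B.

First 2A:
Repeated addition: build up to 2A.
2A: tangent at (9, 8): λ = (3·9² + 5)/(2·8) ≡ 1/16. 16⁻¹ ≡ 6 (mod 19), so λ ≡ 1·6 ≡ 6.
  x = λ² - 9 - 9 = 36 - 18 ≡ 18; y = λ·(9 - 18) - 8 ≡ 14. → (18, 14)
2A = (18, 14).
Next 3B:
Repeated addition: build up to 3B.
2B: tangent at (11, 12): λ = (3·11² + 5)/(2·12) ≡ 7/5. 5⁻¹ ≡ 4 (mod 19), so λ ≡ 7·4 ≡ 9.
  x = λ² - 11 - 11 = 81 - 22 ≡ 2; y = λ·(11 - 2) - 12 ≡ 12. → (2, 12)
3B: (2, 12) + (11, 12). λ = (12 - 12)/(11 - 2) ≡ 0/9 mod 19. 9⁻¹ ≡ 17 (mod 19) since 9·17 = 153 ≡ 1, so λ ≡ 0.
  x = λ² - 2 - 11 = 0 - 13 ≡ 6; y = λ·(2 - 6) - 12 ≡ 7. → (6, 7)
3B = (6, 7).
Finally 2A + 3B:
(18, 14) + (6, 7). λ = (7 - 14)/(6 - 18) ≡ 12/7 mod 19. 7⁻¹ ≡ 11 (mod 19), so λ ≡ 18.
  x = λ² - 18 - 6 = 324 - 24 ≡ 15; y = λ·(18 - 15) - 14 ≡ 2. → (15, 2)

(15, 2)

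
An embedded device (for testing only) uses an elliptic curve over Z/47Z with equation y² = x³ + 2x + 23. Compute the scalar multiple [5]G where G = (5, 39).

(6, 43)

Repeated addition: build up to 5G.
2G: tangent at (5, 39): λ = (3·5² + 2)/(2·39) ≡ 30/31. 31⁻¹ ≡ 44 (mod 47) since 31·44 = 1364 ≡ 1, so λ ≡ 30·44 ≡ 4.
  x = λ² - 5 - 5 = 16 - 10 ≡ 6; y = λ·(5 - 6) - 39 ≡ 4. → (6, 4)
3G: (6, 4) + (5, 39). λ = (39 - 4)/(5 - 6) ≡ 35/46 mod 47. 46⁻¹ ≡ 46 (mod 47), so λ ≡ 12.
  x = λ² - 6 - 5 = 144 - 11 ≡ 39; y = λ·(6 - 39) - 4 ≡ 23. → (39, 23)
4G: (39, 23) + (5, 39). λ = (39 - 23)/(5 - 39) ≡ 16/13 mod 47. 13⁻¹ ≡ 29 (mod 47), so λ ≡ 41.
  x = λ² - 39 - 5 = 1681 - 44 ≡ 39; y = λ·(39 - 39) - 23 ≡ 24. → (39, 24)
5G: (39, 24) + (5, 39). λ = (39 - 24)/(5 - 39) ≡ 15/13 mod 47. 13⁻¹ ≡ 29 (mod 47), so λ ≡ 12.
  x = λ² - 39 - 5 = 144 - 44 ≡ 6; y = λ·(39 - 6) - 24 ≡ 43. → (6, 43)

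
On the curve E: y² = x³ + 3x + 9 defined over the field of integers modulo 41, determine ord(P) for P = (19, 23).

3

2P: tangent at (19, 23): λ = (3·19² + 3)/(2·23) ≡ 20/5. 5⁻¹ ≡ 33 (mod 41), so λ ≡ 20·33 ≡ 4.
  x = λ² - 19 - 19 = 16 - 38 ≡ 19; y = λ·(19 - 19) - 23 ≡ 18. → (19, 18)
3P: (19, 18) + (19, 23): same x and y₁ ≡ -y₂, so the sum is O.
3P = O, so the order is 3.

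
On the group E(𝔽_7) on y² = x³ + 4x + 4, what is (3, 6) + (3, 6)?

(5, 4)

tangent at (3, 6): λ = (3·3² + 4)/(2·6) ≡ 3/5. 5⁻¹ ≡ 3 (mod 7), so λ ≡ 3·3 ≡ 2.
  x = λ² - 3 - 3 = 4 - 6 ≡ 5; y = λ·(3 - 5) - 6 ≡ 4. → (5, 4)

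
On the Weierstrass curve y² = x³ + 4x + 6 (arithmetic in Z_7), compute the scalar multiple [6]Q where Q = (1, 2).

Double-and-add on 6 = (110)₂. Start with Q = (1, 2) for the leading 1-bit.
double: tangent at (1, 2): λ = (3·1² + 4)/(2·2) ≡ 0/4. 4⁻¹ ≡ 2 (mod 7) since 4·2 = 8 ≡ 1, so λ ≡ 0·2 ≡ 0.
  x = λ² - 1 - 1 = 0 - 2 ≡ 5; y = λ·(1 - 5) - 2 ≡ 5. → (5, 5)
add Q: (5, 5) + (1, 2). λ = (2 - 5)/(1 - 5) ≡ 4/3 mod 7. 3⁻¹ ≡ 5 (mod 7), so λ ≡ 6.
  x = λ² - 5 - 1 = 36 - 6 ≡ 2; y = λ·(5 - 2) - 5 ≡ 6. → (2, 6)
double: tangent at (2, 6): λ = (3·2² + 4)/(2·6) ≡ 2/5. 5⁻¹ ≡ 3 (mod 7), so λ ≡ 2·3 ≡ 6.
  x = λ² - 2 - 2 = 36 - 4 ≡ 4; y = λ·(2 - 4) - 6 ≡ 3. → (4, 3)

(4, 3)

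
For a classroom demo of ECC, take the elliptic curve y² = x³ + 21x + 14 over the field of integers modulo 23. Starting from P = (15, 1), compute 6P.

(8, 2)

Repeated addition: build up to 6P.
2P: tangent at (15, 1): λ = (3·15² + 21)/(2·1) ≡ 6/2. 2⁻¹ ≡ 12 (mod 23), so λ ≡ 6·12 ≡ 3.
  x = λ² - 15 - 15 = 9 - 30 ≡ 2; y = λ·(15 - 2) - 1 ≡ 15. → (2, 15)
3P: (2, 15) + (15, 1). λ = (1 - 15)/(15 - 2) ≡ 9/13 mod 23. 13⁻¹ ≡ 16 (mod 23) since 13·16 = 208 ≡ 1, so λ ≡ 6.
  x = λ² - 2 - 15 = 36 - 17 ≡ 19; y = λ·(2 - 19) - 15 ≡ 21. → (19, 21)
4P: (19, 21) + (15, 1). λ = (1 - 21)/(15 - 19) ≡ 3/19 mod 23. 19⁻¹ ≡ 17 (mod 23) since 19·17 = 323 ≡ 1, so λ ≡ 5.
  x = λ² - 19 - 15 = 25 - 34 ≡ 14; y = λ·(19 - 14) - 21 ≡ 4. → (14, 4)
5P: (14, 4) + (15, 1). λ = (1 - 4)/(15 - 14) ≡ 20/1 mod 23. 1⁻¹ ≡ 1 (mod 23), so λ ≡ 20.
  x = λ² - 14 - 15 = 400 - 29 ≡ 3; y = λ·(14 - 3) - 4 ≡ 9. → (3, 9)
6P: (3, 9) + (15, 1). λ = (1 - 9)/(15 - 3) ≡ 15/12 mod 23. 12⁻¹ ≡ 2 (mod 23), so λ ≡ 7.
  x = λ² - 3 - 15 = 49 - 18 ≡ 8; y = λ·(3 - 8) - 9 ≡ 2. → (8, 2)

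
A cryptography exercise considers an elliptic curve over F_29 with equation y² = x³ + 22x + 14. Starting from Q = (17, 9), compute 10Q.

(17, 9)

Repeated addition: build up to 10Q.
2Q: tangent at (17, 9): λ = (3·17² + 22)/(2·9) ≡ 19/18. 18⁻¹ ≡ 21 (mod 29), so λ ≡ 19·21 ≡ 22.
  x = λ² - 17 - 17 = 484 - 34 ≡ 15; y = λ·(17 - 15) - 9 ≡ 6. → (15, 6)
3Q: (15, 6) + (17, 9). λ = (9 - 6)/(17 - 15) ≡ 3/2 mod 29. 2⁻¹ ≡ 15 (mod 29), so λ ≡ 16.
  x = λ² - 15 - 17 = 256 - 32 ≡ 21; y = λ·(15 - 21) - 6 ≡ 14. → (21, 14)
4Q: (21, 14) + (17, 9). λ = (9 - 14)/(17 - 21) ≡ 24/25 mod 29. 25⁻¹ ≡ 7 (mod 29), so λ ≡ 23.
  x = λ² - 21 - 17 = 529 - 38 ≡ 27; y = λ·(21 - 27) - 14 ≡ 22. → (27, 22)
5Q: (27, 22) + (17, 9). λ = (9 - 22)/(17 - 27) ≡ 16/19 mod 29. 19⁻¹ ≡ 26 (mod 29), so λ ≡ 10.
  x = λ² - 27 - 17 = 100 - 44 ≡ 27; y = λ·(27 - 27) - 22 ≡ 7. → (27, 7)
6Q: (27, 7) + (17, 9). λ = (9 - 7)/(17 - 27) ≡ 2/19 mod 29. 19⁻¹ ≡ 26 (mod 29), so λ ≡ 23.
  x = λ² - 27 - 17 = 529 - 44 ≡ 21; y = λ·(27 - 21) - 7 ≡ 15. → (21, 15)
7Q: (21, 15) + (17, 9). λ = (9 - 15)/(17 - 21) ≡ 23/25 mod 29. 25⁻¹ ≡ 7 (mod 29), so λ ≡ 16.
  x = λ² - 21 - 17 = 256 - 38 ≡ 15; y = λ·(21 - 15) - 15 ≡ 23. → (15, 23)
8Q: (15, 23) + (17, 9). λ = (9 - 23)/(17 - 15) ≡ 15/2 mod 29. 2⁻¹ ≡ 15 (mod 29) since 2·15 = 30 ≡ 1, so λ ≡ 22.
  x = λ² - 15 - 17 = 484 - 32 ≡ 17; y = λ·(15 - 17) - 23 ≡ 20. → (17, 20)
9Q: (17, 20) + (17, 9): same x and y₁ ≡ -y₂, so the sum is the point at infinity.
10Q: the point at infinity + (17, 9) = (17, 9) (identity).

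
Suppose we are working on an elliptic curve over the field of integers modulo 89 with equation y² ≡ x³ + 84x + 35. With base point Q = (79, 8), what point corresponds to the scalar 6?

Repeated addition: build up to 6Q.
2Q: tangent at (79, 8): λ = (3·79² + 84)/(2·8) ≡ 28/16. 16⁻¹ ≡ 39 (mod 89), so λ ≡ 28·39 ≡ 24.
  x = λ² - 79 - 79 = 576 - 158 ≡ 62; y = λ·(79 - 62) - 8 ≡ 44. → (62, 44)
3Q: (62, 44) + (79, 8). λ = (8 - 44)/(79 - 62) ≡ 53/17 mod 89. 17⁻¹ ≡ 21 (mod 89), so λ ≡ 45.
  x = λ² - 62 - 79 = 2025 - 141 ≡ 15; y = λ·(62 - 15) - 44 ≡ 24. → (15, 24)
4Q: (15, 24) + (79, 8). λ = (8 - 24)/(79 - 15) ≡ 73/64 mod 89. 64⁻¹ ≡ 32 (mod 89) since 64·32 = 2048 ≡ 1, so λ ≡ 22.
  x = λ² - 15 - 79 = 484 - 94 ≡ 34; y = λ·(15 - 34) - 24 ≡ 3. → (34, 3)
5Q: (34, 3) + (79, 8). λ = (8 - 3)/(79 - 34) ≡ 5/45 mod 89. 45⁻¹ ≡ 2 (mod 89), so λ ≡ 10.
  x = λ² - 34 - 79 = 100 - 113 ≡ 76; y = λ·(34 - 76) - 3 ≡ 22. → (76, 22)
6Q: (76, 22) + (79, 8). λ = (8 - 22)/(79 - 76) ≡ 75/3 mod 89. 3⁻¹ ≡ 30 (mod 89), so λ ≡ 25.
  x = λ² - 76 - 79 = 625 - 155 ≡ 25; y = λ·(76 - 25) - 22 ≡ 7. → (25, 7)

(25, 7)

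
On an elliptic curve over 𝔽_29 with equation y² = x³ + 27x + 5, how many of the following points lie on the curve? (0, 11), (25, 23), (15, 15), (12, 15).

(0, 11): 11² ≡ 5, rhs ≡ 5 → on.
(25, 23): 23² ≡ 7, rhs ≡ 7 → on.
(15, 15): 15² ≡ 22, rhs ≡ 15 → off.
(12, 15): 15² ≡ 22, rhs ≡ 27 → off.

2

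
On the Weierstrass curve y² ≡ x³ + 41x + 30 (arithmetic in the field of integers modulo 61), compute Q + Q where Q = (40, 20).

tangent at (40, 20): λ = (3·40² + 41)/(2·20) ≡ 22/40. 40⁻¹ ≡ 29 (mod 61) since 40·29 = 1160 ≡ 1, so λ ≡ 22·29 ≡ 28.
  x = λ² - 40 - 40 = 784 - 80 ≡ 33; y = λ·(40 - 33) - 20 ≡ 54. → (33, 54)

(33, 54)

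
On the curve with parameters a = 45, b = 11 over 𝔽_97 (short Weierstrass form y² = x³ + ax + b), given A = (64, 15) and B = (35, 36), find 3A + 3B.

(79, 81)

First 3A:
Repeated addition: build up to 3A.
2A: tangent at (64, 15): λ = (3·64² + 45)/(2·15) ≡ 14/30. 30⁻¹ ≡ 55 (mod 97), so λ ≡ 14·55 ≡ 91.
  x = λ² - 64 - 64 = 8281 - 128 ≡ 5; y = λ·(64 - 5) - 15 ≡ 19. → (5, 19)
3A: (5, 19) + (64, 15). λ = (15 - 19)/(64 - 5) ≡ 93/59 mod 97. 59⁻¹ ≡ 74 (mod 97), so λ ≡ 92.
  x = λ² - 5 - 64 = 8464 - 69 ≡ 53; y = λ·(5 - 53) - 19 ≡ 27. → (53, 27)
3A = (53, 27).
Next 3B:
Repeated addition: build up to 3B.
2B: tangent at (35, 36): λ = (3·35² + 45)/(2·36) ≡ 34/72. 72⁻¹ ≡ 31 (mod 97), so λ ≡ 34·31 ≡ 84.
  x = λ² - 35 - 35 = 7056 - 70 ≡ 2; y = λ·(35 - 2) - 36 ≡ 20. → (2, 20)
3B: (2, 20) + (35, 36). λ = (36 - 20)/(35 - 2) ≡ 16/33 mod 97. 33⁻¹ ≡ 50 (mod 97) since 33·50 = 1650 ≡ 1, so λ ≡ 24.
  x = λ² - 2 - 35 = 576 - 37 ≡ 54; y = λ·(2 - 54) - 20 ≡ 90. → (54, 90)
3B = (54, 90).
Finally 3A + 3B:
(53, 27) + (54, 90). λ = (90 - 27)/(54 - 53) ≡ 63/1 mod 97. 1⁻¹ ≡ 1 (mod 97) since 1·1 = 1 ≡ 1, so λ ≡ 63.
  x = λ² - 53 - 54 = 3969 - 107 ≡ 79; y = λ·(53 - 79) - 27 ≡ 81. → (79, 81)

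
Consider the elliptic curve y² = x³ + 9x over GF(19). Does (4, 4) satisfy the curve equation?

no

y² = 4² ≡ 16; x³ + 9x + 0 = 100 ≡ 5 (mod 19). 16 ≠ 5.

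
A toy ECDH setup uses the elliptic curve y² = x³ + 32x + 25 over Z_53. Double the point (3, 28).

(51, 35)

tangent at (3, 28): λ = (3·3² + 32)/(2·28) ≡ 6/3. 3⁻¹ ≡ 18 (mod 53), so λ ≡ 6·18 ≡ 2.
  x = λ² - 3 - 3 = 4 - 6 ≡ 51; y = λ·(3 - 51) - 28 ≡ 35. → (51, 35)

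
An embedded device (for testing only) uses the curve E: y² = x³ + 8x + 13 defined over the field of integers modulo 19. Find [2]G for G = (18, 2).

tangent at (18, 2): λ = (3·18² + 8)/(2·2) ≡ 11/4. 4⁻¹ ≡ 5 (mod 19), so λ ≡ 11·5 ≡ 17.
  x = λ² - 18 - 18 = 289 - 36 ≡ 6; y = λ·(18 - 6) - 2 ≡ 12. → (6, 12)

(6, 12)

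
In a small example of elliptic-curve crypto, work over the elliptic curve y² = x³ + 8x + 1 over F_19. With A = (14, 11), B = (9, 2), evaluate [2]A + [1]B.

(10, 6)

First 2A:
Repeated addition: build up to 2A.
2A: tangent at (14, 11): λ = (3·14² + 8)/(2·11) ≡ 7/3. 3⁻¹ ≡ 13 (mod 19) since 3·13 = 39 ≡ 1, so λ ≡ 7·13 ≡ 15.
  x = λ² - 14 - 14 = 225 - 28 ≡ 7; y = λ·(14 - 7) - 11 ≡ 18. → (7, 18)
2A = (7, 18).
Finally 2A + B:
(7, 18) + (9, 2). λ = (2 - 18)/(9 - 7) ≡ 3/2 mod 19. 2⁻¹ ≡ 10 (mod 19) since 2·10 = 20 ≡ 1, so λ ≡ 11.
  x = λ² - 7 - 9 = 121 - 16 ≡ 10; y = λ·(7 - 10) - 18 ≡ 6. → (10, 6)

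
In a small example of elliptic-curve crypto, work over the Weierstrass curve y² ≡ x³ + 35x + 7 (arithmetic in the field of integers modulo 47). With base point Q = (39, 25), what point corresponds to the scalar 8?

Repeated addition: build up to 8Q.
2Q: tangent at (39, 25): λ = (3·39² + 35)/(2·25) ≡ 39/3. 3⁻¹ ≡ 16 (mod 47), so λ ≡ 39·16 ≡ 13.
  x = λ² - 39 - 39 = 169 - 78 ≡ 44; y = λ·(39 - 44) - 25 ≡ 4. → (44, 4)
3Q: (44, 4) + (39, 25). λ = (25 - 4)/(39 - 44) ≡ 21/42 mod 47. 42⁻¹ ≡ 28 (mod 47), so λ ≡ 24.
  x = λ² - 44 - 39 = 576 - 83 ≡ 23; y = λ·(44 - 23) - 4 ≡ 30. → (23, 30)
4Q: (23, 30) + (39, 25). λ = (25 - 30)/(39 - 23) ≡ 42/16 mod 47. 16⁻¹ ≡ 3 (mod 47), so λ ≡ 32.
  x = λ² - 23 - 39 = 1024 - 62 ≡ 22; y = λ·(23 - 22) - 30 ≡ 2. → (22, 2)
5Q: (22, 2) + (39, 25). λ = (25 - 2)/(39 - 22) ≡ 23/17 mod 47. 17⁻¹ ≡ 36 (mod 47) since 17·36 = 612 ≡ 1, so λ ≡ 29.
  x = λ² - 22 - 39 = 841 - 61 ≡ 28; y = λ·(22 - 28) - 2 ≡ 12. → (28, 12)
6Q: (28, 12) + (39, 25). λ = (25 - 12)/(39 - 28) ≡ 13/11 mod 47. 11⁻¹ ≡ 30 (mod 47), so λ ≡ 14.
  x = λ² - 28 - 39 = 196 - 67 ≡ 35; y = λ·(28 - 35) - 12 ≡ 31. → (35, 31)
7Q: (35, 31) + (39, 25). λ = (25 - 31)/(39 - 35) ≡ 41/4 mod 47. 4⁻¹ ≡ 12 (mod 47) since 4·12 = 48 ≡ 1, so λ ≡ 22.
  x = λ² - 35 - 39 = 484 - 74 ≡ 34; y = λ·(35 - 34) - 31 ≡ 38. → (34, 38)
8Q: (34, 38) + (39, 25). λ = (25 - 38)/(39 - 34) ≡ 34/5 mod 47. 5⁻¹ ≡ 19 (mod 47) since 5·19 = 95 ≡ 1, so λ ≡ 35.
  x = λ² - 34 - 39 = 1225 - 73 ≡ 24; y = λ·(34 - 24) - 38 ≡ 30. → (24, 30)

(24, 30)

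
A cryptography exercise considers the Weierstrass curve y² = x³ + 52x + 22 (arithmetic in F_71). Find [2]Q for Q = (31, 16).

(14, 50)

tangent at (31, 16): λ = (3·31² + 52)/(2·16) ≡ 24/32. 32⁻¹ ≡ 20 (mod 71) since 32·20 = 640 ≡ 1, so λ ≡ 24·20 ≡ 54.
  x = λ² - 31 - 31 = 2916 - 62 ≡ 14; y = λ·(31 - 14) - 16 ≡ 50. → (14, 50)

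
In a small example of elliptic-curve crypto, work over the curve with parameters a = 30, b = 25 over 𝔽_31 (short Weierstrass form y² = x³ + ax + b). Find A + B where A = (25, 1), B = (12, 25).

(25, 1) + (12, 25). λ = (25 - 1)/(12 - 25) ≡ 24/18 mod 31. 18⁻¹ ≡ 19 (mod 31), so λ ≡ 22.
  x = λ² - 25 - 12 = 484 - 37 ≡ 13; y = λ·(25 - 13) - 1 ≡ 15. → (13, 15)

(13, 15)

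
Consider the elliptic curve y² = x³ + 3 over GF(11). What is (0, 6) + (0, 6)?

(0, 5)

tangent at (0, 6): λ = (3·0² + 0)/(2·6) ≡ 0/1. 1⁻¹ ≡ 1 (mod 11) since 1·1 = 1 ≡ 1, so λ ≡ 0·1 ≡ 0.
  x = λ² - 0 - 0 = 0 - 0 ≡ 0; y = λ·(0 - 0) - 6 ≡ 5. → (0, 5)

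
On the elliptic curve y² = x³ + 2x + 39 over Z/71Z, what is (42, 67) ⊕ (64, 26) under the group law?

(42, 67) + (64, 26). λ = (26 - 67)/(64 - 42) ≡ 30/22 mod 71. 22⁻¹ ≡ 42 (mod 71), so λ ≡ 53.
  x = λ² - 42 - 64 = 2809 - 106 ≡ 5; y = λ·(42 - 5) - 67 ≡ 48. → (5, 48)

(5, 48)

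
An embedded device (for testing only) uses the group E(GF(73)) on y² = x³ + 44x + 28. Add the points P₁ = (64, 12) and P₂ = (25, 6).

(54, 12)

(64, 12) + (25, 6). λ = (6 - 12)/(25 - 64) ≡ 67/34 mod 73. 34⁻¹ ≡ 58 (mod 73) since 34·58 = 1972 ≡ 1, so λ ≡ 17.
  x = λ² - 64 - 25 = 289 - 89 ≡ 54; y = λ·(64 - 54) - 12 ≡ 12. → (54, 12)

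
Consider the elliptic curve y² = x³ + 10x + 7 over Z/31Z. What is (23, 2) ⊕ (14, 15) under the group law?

(23, 2) + (14, 15). λ = (15 - 2)/(14 - 23) ≡ 13/22 mod 31. 22⁻¹ ≡ 24 (mod 31) since 22·24 = 528 ≡ 1, so λ ≡ 2.
  x = λ² - 23 - 14 = 4 - 37 ≡ 29; y = λ·(23 - 29) - 2 ≡ 17. → (29, 17)

(29, 17)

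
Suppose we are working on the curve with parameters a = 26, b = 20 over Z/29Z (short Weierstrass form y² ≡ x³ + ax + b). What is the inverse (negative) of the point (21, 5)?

-(21, 5) = (21, -5 mod 29) = (21, 24).

(21, 24)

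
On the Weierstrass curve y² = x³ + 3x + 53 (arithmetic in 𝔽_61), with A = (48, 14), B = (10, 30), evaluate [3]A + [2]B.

First 3A:
Repeated addition: build up to 3A.
2A: tangent at (48, 14): λ = (3·48² + 3)/(2·14) ≡ 22/28. 28⁻¹ ≡ 24 (mod 61) since 28·24 = 672 ≡ 1, so λ ≡ 22·24 ≡ 40.
  x = λ² - 48 - 48 = 1600 - 96 ≡ 40; y = λ·(48 - 40) - 14 ≡ 1. → (40, 1)
3A: (40, 1) + (48, 14). λ = (14 - 1)/(48 - 40) ≡ 13/8 mod 61. 8⁻¹ ≡ 23 (mod 61) since 8·23 = 184 ≡ 1, so λ ≡ 55.
  x = λ² - 40 - 48 = 3025 - 88 ≡ 9; y = λ·(40 - 9) - 1 ≡ 57. → (9, 57)
3A = (9, 57).
Next 2B:
Repeated addition: build up to 2B.
2B: tangent at (10, 30): λ = (3·10² + 3)/(2·30) ≡ 59/60. 60⁻¹ ≡ 60 (mod 61), so λ ≡ 59·60 ≡ 2.
  x = λ² - 10 - 10 = 4 - 20 ≡ 45; y = λ·(10 - 45) - 30 ≡ 22. → (45, 22)
2B = (45, 22).
Finally 3A + 2B:
(9, 57) + (45, 22). λ = (22 - 57)/(45 - 9) ≡ 26/36 mod 61. 36⁻¹ ≡ 39 (mod 61), so λ ≡ 38.
  x = λ² - 9 - 45 = 1444 - 54 ≡ 48; y = λ·(9 - 48) - 57 ≡ 47. → (48, 47)

(48, 47)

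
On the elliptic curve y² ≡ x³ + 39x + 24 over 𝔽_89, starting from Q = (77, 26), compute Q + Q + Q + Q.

(81, 1)

Repeated addition: build up to 4Q.
2Q: tangent at (77, 26): λ = (3·77² + 39)/(2·26) ≡ 26/52. 52⁻¹ ≡ 12 (mod 89), so λ ≡ 26·12 ≡ 45.
  x = λ² - 77 - 77 = 2025 - 154 ≡ 2; y = λ·(77 - 2) - 26 ≡ 56. → (2, 56)
3Q: (2, 56) + (77, 26). λ = (26 - 56)/(77 - 2) ≡ 59/75 mod 89. 75⁻¹ ≡ 19 (mod 89), so λ ≡ 53.
  x = λ² - 2 - 77 = 2809 - 79 ≡ 60; y = λ·(2 - 60) - 56 ≡ 74. → (60, 74)
4Q: (60, 74) + (77, 26). λ = (26 - 74)/(77 - 60) ≡ 41/17 mod 89. 17⁻¹ ≡ 21 (mod 89) since 17·21 = 357 ≡ 1, so λ ≡ 60.
  x = λ² - 60 - 77 = 3600 - 137 ≡ 81; y = λ·(60 - 81) - 74 ≡ 1. → (81, 1)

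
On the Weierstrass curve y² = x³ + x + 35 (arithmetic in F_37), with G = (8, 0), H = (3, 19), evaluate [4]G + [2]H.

First 4G:
Double-and-add on 4 = (100)₂. Start with G = (8, 0) for the leading 1-bit.
double: (8, 0) + (8, 0): same x and y₁ ≡ -y₂, so the sum is the point at infinity.
double: the point at infinity + the point at infinity = the point at infinity (identity).
4G = the point at infinity.
Next 2H:
Repeated addition: build up to 2H.
2H: tangent at (3, 19): λ = (3·3² + 1)/(2·19) ≡ 28/1. 1⁻¹ ≡ 1 (mod 37) since 1·1 = 1 ≡ 1, so λ ≡ 28·1 ≡ 28.
  x = λ² - 3 - 3 = 784 - 6 ≡ 1; y = λ·(3 - 1) - 19 ≡ 0. → (1, 0)
2H = (1, 0).
Finally 4G + 2H:
the point at infinity + (1, 0) = (1, 0) (identity).

(1, 0)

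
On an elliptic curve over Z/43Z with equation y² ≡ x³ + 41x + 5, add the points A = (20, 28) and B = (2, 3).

(22, 17)

(20, 28) + (2, 3). λ = (3 - 28)/(2 - 20) ≡ 18/25 mod 43. 25⁻¹ ≡ 31 (mod 43) since 25·31 = 775 ≡ 1, so λ ≡ 42.
  x = λ² - 20 - 2 = 1764 - 22 ≡ 22; y = λ·(20 - 22) - 28 ≡ 17. → (22, 17)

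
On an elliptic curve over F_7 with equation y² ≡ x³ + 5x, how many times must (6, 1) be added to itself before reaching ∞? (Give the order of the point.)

4

2P: tangent at (6, 1): λ = (3·6² + 5)/(2·1) ≡ 1/2. 2⁻¹ ≡ 4 (mod 7), so λ ≡ 1·4 ≡ 4.
  x = λ² - 6 - 6 = 16 - 12 ≡ 4; y = λ·(6 - 4) - 1 ≡ 0. → (4, 0)
3P: (4, 0) + (6, 1). λ = (1 - 0)/(6 - 4) ≡ 1/2 mod 7. 2⁻¹ ≡ 4 (mod 7), so λ ≡ 4.
  x = λ² - 4 - 6 = 16 - 10 ≡ 6; y = λ·(4 - 6) - 0 ≡ 6. → (6, 6)
4P: (6, 6) + (6, 1): same x and y₁ ≡ -y₂, so the sum is ∞.
4P = ∞, so the order is 4.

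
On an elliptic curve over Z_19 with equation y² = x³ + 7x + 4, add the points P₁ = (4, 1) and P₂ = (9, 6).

(4, 1) + (9, 6). λ = (6 - 1)/(9 - 4) ≡ 5/5 mod 19. 5⁻¹ ≡ 4 (mod 19) since 5·4 = 20 ≡ 1, so λ ≡ 1.
  x = λ² - 4 - 9 = 1 - 13 ≡ 7; y = λ·(4 - 7) - 1 ≡ 15. → (7, 15)

(7, 15)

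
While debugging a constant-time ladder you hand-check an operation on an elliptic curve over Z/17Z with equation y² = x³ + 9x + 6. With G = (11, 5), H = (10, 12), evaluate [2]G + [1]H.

First 2G:
Repeated addition: build up to 2G.
2G: tangent at (11, 5): λ = (3·11² + 9)/(2·5) ≡ 15/10. 10⁻¹ ≡ 12 (mod 17) since 10·12 = 120 ≡ 1, so λ ≡ 15·12 ≡ 10.
  x = λ² - 11 - 11 = 100 - 22 ≡ 10; y = λ·(11 - 10) - 5 ≡ 5. → (10, 5)
2G = (10, 5).
Finally 2G + H:
(10, 5) + (10, 12): same x and y₁ ≡ -y₂, so the sum is the point at infinity.

O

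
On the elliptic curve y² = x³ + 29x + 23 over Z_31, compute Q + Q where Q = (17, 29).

(15, 19)

tangent at (17, 29): λ = (3·17² + 29)/(2·29) ≡ 28/27. 27⁻¹ ≡ 23 (mod 31), so λ ≡ 28·23 ≡ 24.
  x = λ² - 17 - 17 = 576 - 34 ≡ 15; y = λ·(17 - 15) - 29 ≡ 19. → (15, 19)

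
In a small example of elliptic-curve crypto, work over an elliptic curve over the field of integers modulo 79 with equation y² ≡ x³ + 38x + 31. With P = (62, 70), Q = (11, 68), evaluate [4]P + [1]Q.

(69, 51)

First 4P:
Repeated addition: build up to 4P.
2P: tangent at (62, 70): λ = (3·62² + 38)/(2·70) ≡ 36/61. 61⁻¹ ≡ 57 (mod 79), so λ ≡ 36·57 ≡ 77.
  x = λ² - 62 - 62 = 5929 - 124 ≡ 38; y = λ·(62 - 38) - 70 ≡ 40. → (38, 40)
3P: (38, 40) + (62, 70). λ = (70 - 40)/(62 - 38) ≡ 30/24 mod 79. 24⁻¹ ≡ 56 (mod 79), so λ ≡ 21.
  x = λ² - 38 - 62 = 441 - 100 ≡ 25; y = λ·(38 - 25) - 40 ≡ 75. → (25, 75)
4P: (25, 75) + (62, 70). λ = (70 - 75)/(62 - 25) ≡ 74/37 mod 79. 37⁻¹ ≡ 47 (mod 79), so λ ≡ 2.
  x = λ² - 25 - 62 = 4 - 87 ≡ 75; y = λ·(25 - 75) - 75 ≡ 62. → (75, 62)
4P = (75, 62).
Finally 4P + Q:
(75, 62) + (11, 68). λ = (68 - 62)/(11 - 75) ≡ 6/15 mod 79. 15⁻¹ ≡ 58 (mod 79), so λ ≡ 32.
  x = λ² - 75 - 11 = 1024 - 86 ≡ 69; y = λ·(75 - 69) - 62 ≡ 51. → (69, 51)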